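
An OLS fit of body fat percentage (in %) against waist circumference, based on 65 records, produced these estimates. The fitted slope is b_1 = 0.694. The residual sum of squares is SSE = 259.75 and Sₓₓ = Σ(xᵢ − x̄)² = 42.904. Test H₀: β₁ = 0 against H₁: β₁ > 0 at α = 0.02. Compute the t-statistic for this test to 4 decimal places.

t = 2.2387

MSE = SSE/(n − 2) = 259.75/63 = 4.12302.
SE(b_1) = √(MSE/Sₓₓ) = √(4.12302/42.904) = 0.309998.
t = 0.694 / 0.309998 = 2.2387.
df = n − 2 = 63.
One-sided p ≈ 0.0144, which is < 0.02, so reject H₀.
There is evidence that the true slope on waist circumference is positive.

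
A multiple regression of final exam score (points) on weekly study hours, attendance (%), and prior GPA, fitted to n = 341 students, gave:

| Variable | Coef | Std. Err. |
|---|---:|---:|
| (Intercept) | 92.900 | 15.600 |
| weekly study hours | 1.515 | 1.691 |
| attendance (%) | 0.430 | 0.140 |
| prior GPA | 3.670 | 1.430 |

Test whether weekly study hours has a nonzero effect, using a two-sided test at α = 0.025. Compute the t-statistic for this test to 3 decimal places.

t = 0.896

Read off: b = 1.515, SE = 1.691 for weekly study hours.
H₀: β₁ = 0 vs H₁: β₁ ≠ 0.
t = 1.515 / 1.691 = 0.896.
df = n − k − 1 = 341 − 3 − 1 = 337.
Two-sided p ≈ 0.3709, which is ≥ 0.025, so fail to reject H₀.
The data do not give significant evidence of an association between weekly study hours and final exam score, after adjusting for the other predictors.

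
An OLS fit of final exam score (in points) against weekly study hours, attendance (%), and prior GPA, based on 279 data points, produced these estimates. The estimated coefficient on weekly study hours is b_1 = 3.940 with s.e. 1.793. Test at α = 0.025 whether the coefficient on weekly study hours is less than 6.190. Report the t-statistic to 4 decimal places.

t = -1.2549

H₀: β₁ = 6.190 vs H₁: β₁ < 6.190.
t = (b_1 − β₁⁰)/SE = (3.940 − 6.190) / 1.793 = -1.2549.
df = n − k − 1 = 279 − 3 − 1 = 275.
One-sided p ≈ 0.1053, which is ≥ 0.025, so fail to reject H₀.
The data do not give significant evidence that the true slope on weekly study hours is below 6.190 points per unit, holding the other predictors fixed.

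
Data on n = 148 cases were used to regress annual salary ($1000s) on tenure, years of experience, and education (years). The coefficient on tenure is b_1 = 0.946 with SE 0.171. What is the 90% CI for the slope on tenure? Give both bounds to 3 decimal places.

df = n − k − 1 = 148 − 3 − 1 = 144.
t* = t_{0.05, 144} = 1.655504.
Margin = t* × SE = 1.655504 × 0.171 = 0.28309.
CI: 0.946 ± 0.28309 → (0.663, 1.229).
With 90% confidence, each one-unit increase in tenure is associated with a change of between 0.663 and 1.229 $1000s in annual salary, holding the other predictors fixed.

(0.663, 1.229)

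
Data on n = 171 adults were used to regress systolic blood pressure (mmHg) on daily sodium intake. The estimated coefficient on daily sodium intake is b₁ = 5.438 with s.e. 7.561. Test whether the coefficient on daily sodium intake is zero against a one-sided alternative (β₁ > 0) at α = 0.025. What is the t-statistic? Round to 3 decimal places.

t = 0.719

H₀: β₁ = 0 vs H₁: β₁ > 0.
t = (b₁ − β₁⁰)/SE = 5.438 / 7.561 = 0.719.
df = n − 2 = 171 − 2 = 169.
One-sided p ≈ 0.2365, which is ≥ 0.025, so fail to reject H₀.
The data do not give significant evidence that the true slope on daily sodium intake is positive.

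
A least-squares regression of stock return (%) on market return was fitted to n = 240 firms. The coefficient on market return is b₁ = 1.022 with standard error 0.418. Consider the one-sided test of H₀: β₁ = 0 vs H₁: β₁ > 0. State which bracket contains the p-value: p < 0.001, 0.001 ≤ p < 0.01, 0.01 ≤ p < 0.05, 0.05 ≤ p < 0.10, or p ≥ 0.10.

0.001 ≤ p < 0.01

t = 1.022 / 0.418 = 2.445.
df = n − 2 = 240 − 2 = 238.
One-sided p = P(T_{238} > t) ≈ 0.0076.
So 0.001 ≤ p < 0.01.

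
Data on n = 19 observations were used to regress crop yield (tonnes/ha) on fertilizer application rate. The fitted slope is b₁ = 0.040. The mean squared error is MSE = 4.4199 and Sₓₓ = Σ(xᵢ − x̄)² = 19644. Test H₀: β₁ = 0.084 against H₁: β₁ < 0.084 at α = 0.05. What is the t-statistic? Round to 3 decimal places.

SE(b₁) = √(MSE/Sₓₓ) = √(4.4199/19644) = 0.015.
t = (0.040 − 0.084) / 0.015 = -2.933.
df = n − 2 = 17.
One-sided p ≈ 0.0046, which is < 0.05, so reject H₀.
There is evidence that the true slope on fertilizer application rate is below 0.084 tonnes/ha per unit.

t = -2.933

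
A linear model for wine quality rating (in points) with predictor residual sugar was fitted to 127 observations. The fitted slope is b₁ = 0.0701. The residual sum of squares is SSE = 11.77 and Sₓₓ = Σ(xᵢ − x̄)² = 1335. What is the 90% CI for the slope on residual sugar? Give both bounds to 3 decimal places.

MSE = SSE/(n − 2) = 11.77/125 = 0.09416.
SE(b₁) = √(MSE/Sₓₓ) = √(0.09416/1335) = 0.00839832.
df = n − 2 = 125.
t* = t_{0.05, 125} = 1.657135.
Margin = t* × SE = 1.657135 × 0.00839832 = 0.01392.
CI: 0.0701 ± 0.01392 → (0.056, 0.084).
With 90% confidence, each one-unit increase in residual sugar is associated with a change of between 0.056 and 0.084 points in wine quality rating.

(0.056, 0.084)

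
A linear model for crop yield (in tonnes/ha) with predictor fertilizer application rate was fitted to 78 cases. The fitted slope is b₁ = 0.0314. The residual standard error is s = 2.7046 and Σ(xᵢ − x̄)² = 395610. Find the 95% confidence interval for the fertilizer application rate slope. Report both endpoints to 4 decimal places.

SE(b₁) = s/√Sₓₓ = 2.7046/√395610 = 0.00430001.
df = n − 2 = 76.
t* = t_{0.025, 76} = 1.991673.
Margin = t* × SE = 1.991673 × 0.00430001 = 0.008564.
CI: 0.0314 ± 0.008564 → (0.0228, 0.0400).
With 95% confidence, each one-unit increase in fertilizer application rate is associated with a change of between 0.0228 and 0.0400 tonnes/ha in crop yield.

(0.0228, 0.0400)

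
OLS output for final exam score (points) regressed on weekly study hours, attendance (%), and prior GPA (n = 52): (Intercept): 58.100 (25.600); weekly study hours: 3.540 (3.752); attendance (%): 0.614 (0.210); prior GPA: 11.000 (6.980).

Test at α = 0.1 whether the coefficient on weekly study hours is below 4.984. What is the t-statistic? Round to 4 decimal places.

Read off: b = 3.540, SE = 3.752 for weekly study hours.
H₀: β₁ = 4.984 vs H₁: β₁ < 4.984.
t = (3.540 − 4.984) / 3.752 = -0.3849.
df = n − k − 1 = 52 − 3 − 1 = 48.
One-sided p ≈ 0.3510, which is ≥ 0.1, so fail to reject H₀.
The data do not give significant evidence that the true slope on weekly study hours is below 4.984 points per unit, holding the other predictors fixed.

t = -0.3849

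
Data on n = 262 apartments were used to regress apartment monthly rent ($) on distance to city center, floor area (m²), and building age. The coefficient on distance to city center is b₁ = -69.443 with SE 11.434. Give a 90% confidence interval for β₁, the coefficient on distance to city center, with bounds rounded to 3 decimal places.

df = n − k − 1 = 262 − 3 − 1 = 258.
t* = t_{0.05, 258} = 1.650781.
Margin = t* × SE = 1.650781 × 11.434 = 18.87503.
CI: -69.443 ± 18.87503 → (-88.318, -50.568).
With 90% confidence, each one-unit increase in distance to city center is associated with a change of between -88.318 and -50.568 $ in apartment monthly rent, holding the other predictors fixed.

(-88.318, -50.568)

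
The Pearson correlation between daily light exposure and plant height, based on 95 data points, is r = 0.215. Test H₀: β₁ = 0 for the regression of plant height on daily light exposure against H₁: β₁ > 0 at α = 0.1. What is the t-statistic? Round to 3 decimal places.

t = r·√(n − 2)/√(1 − r²) = 0.215·√93/√0.953775 = 2.123.
df = n − 2 = 93.
One-sided p ≈ 0.0182, which is < 0.1, so reject H₀.
There is evidence of a linear association between daily light exposure and plant height.

t = 2.123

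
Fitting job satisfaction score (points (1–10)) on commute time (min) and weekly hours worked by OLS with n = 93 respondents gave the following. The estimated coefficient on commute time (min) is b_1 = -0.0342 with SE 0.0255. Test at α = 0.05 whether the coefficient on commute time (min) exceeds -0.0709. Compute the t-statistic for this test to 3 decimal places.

H₀: β₁ = -0.0709 vs H₁: β₁ > -0.0709.
t = (b_1 − β₁⁰)/SE = (-0.0342 − (-0.0709)) / 0.0255 = 1.439.
df = n − k − 1 = 93 − 2 − 1 = 90.
One-sided p ≈ 0.0768, which is ≥ 0.05, so fail to reject H₀.
The data do not give significant evidence that the true slope on commute time (min) exceeds -0.0709 points (1–10) per unit, holding the other predictors fixed.

t = 1.439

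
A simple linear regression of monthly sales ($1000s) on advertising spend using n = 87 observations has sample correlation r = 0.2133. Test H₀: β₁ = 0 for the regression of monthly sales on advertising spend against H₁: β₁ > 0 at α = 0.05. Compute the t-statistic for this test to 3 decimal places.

t = 2.013

t = r·√(n − 2)/√(1 − r²) = 0.2133·√85/√0.954503 = 2.013.
df = n − 2 = 85.
One-sided p ≈ 0.0236, which is < 0.05, so reject H₀.
There is evidence of a linear association between advertising spend and monthly sales.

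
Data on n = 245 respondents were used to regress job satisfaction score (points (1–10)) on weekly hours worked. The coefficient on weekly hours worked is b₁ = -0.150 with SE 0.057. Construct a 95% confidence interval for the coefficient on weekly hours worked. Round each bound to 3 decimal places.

(-0.262, -0.038)

df = n − 2 = 245 − 2 = 243.
t* = t_{0.025, 243} = 1.969774.
Margin = t* × SE = 1.969774 × 0.057 = 0.11228.
CI: -0.150 ± 0.11228 → (-0.262, -0.038).
With 95% confidence, each one-unit increase in weekly hours worked is associated with a change of between -0.262 and -0.038 points (1–10) in job satisfaction score.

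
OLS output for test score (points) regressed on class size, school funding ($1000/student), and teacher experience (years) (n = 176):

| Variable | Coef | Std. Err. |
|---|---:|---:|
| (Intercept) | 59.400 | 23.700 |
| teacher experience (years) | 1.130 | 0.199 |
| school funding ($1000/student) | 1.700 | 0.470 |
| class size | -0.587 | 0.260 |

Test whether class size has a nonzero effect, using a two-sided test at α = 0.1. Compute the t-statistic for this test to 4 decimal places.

Read off: b = -0.587, SE = 0.260 for class size.
H₀: β₁ = 0 vs H₁: β₁ ≠ 0.
t = -0.587 / 0.260 = -2.2577.
df = n − k − 1 = 176 − 3 − 1 = 172.
Two-sided p ≈ 0.0252, which is < 0.1, so reject H₀.
There is evidence that class size is associated with test score, holding the other predictors fixed.

t = -2.2577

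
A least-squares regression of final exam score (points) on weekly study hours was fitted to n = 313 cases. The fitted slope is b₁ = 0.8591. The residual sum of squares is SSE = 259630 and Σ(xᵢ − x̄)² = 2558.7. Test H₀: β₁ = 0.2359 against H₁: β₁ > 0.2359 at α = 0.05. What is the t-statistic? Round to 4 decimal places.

MSE = SSE/(n − 2) = 259630/311 = 834.823.
SE(b₁) = √(MSE/Sₓₓ) = √(834.823/2558.7) = 0.571199.
t = (0.8591 − 0.2359) / 0.571199 = 1.0910.
df = n − 2 = 311.
One-sided p ≈ 0.1381, which is ≥ 0.05, so fail to reject H₀.
The data do not give significant evidence that the true slope on weekly study hours exceeds 0.2359 points per unit.

t = 1.0910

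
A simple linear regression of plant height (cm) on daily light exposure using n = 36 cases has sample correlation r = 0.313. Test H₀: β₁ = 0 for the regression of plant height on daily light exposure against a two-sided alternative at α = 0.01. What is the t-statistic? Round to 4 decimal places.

t = r·√(n − 2)/√(1 − r²) = 0.313·√34/√0.902031 = 1.9216.
df = n − 2 = 34.
Two-sided p ≈ 0.0631, which is ≥ 0.01, so fail to reject H₀.
The data do not give significant evidence of a linear association between daily light exposure and plant height.

t = 1.9216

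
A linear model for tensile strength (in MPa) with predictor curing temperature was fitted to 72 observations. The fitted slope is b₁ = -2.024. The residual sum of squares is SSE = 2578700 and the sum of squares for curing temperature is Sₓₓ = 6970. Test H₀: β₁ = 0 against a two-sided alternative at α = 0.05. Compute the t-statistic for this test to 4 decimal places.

MSE = SSE/(n − 2) = 2578700/70 = 36838.6.
SE(b₁) = √(MSE/Sₓₓ) = √(36838.6/6970) = 2.29898.
t = -2.024 / 2.29898 = -0.8804.
df = n − 2 = 70.
Two-sided p ≈ 0.3817, which is ≥ 0.05, so fail to reject H₀.
The data do not give significant evidence of an association between curing temperature and tensile strength.

t = -0.8804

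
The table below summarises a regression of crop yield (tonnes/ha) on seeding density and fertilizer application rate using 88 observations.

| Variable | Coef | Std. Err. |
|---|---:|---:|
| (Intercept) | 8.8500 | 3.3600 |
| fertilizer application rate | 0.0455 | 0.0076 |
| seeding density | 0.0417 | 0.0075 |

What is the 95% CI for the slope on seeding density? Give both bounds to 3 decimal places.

(0.027, 0.057)

Read off: b = 0.0417, SE = 0.0075 for seeding density.
df = n − k − 1 = 88 − 2 − 1 = 85.
t* = t_{0.025, 85} = 1.988268.
Margin = t* × SE = 1.988268 × 0.0075 = 0.01491.
CI: 0.0417 ± 0.01491 → (0.027, 0.057).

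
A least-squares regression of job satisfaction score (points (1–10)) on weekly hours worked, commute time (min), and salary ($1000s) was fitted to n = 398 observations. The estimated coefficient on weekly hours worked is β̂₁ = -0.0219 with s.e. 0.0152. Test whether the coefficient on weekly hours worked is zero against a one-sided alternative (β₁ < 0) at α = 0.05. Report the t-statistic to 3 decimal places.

t = -1.441

H₀: β₁ = 0 vs H₁: β₁ < 0.
t = (β̂₁ − β₁⁰)/SE = -0.0219 / 0.0152 = -1.441.
df = n − k − 1 = 398 − 3 − 1 = 394.
One-sided p ≈ 0.0752, which is ≥ 0.05, so fail to reject H₀.
The data do not give significant evidence that the true slope on weekly hours worked is negative, holding the other predictors fixed.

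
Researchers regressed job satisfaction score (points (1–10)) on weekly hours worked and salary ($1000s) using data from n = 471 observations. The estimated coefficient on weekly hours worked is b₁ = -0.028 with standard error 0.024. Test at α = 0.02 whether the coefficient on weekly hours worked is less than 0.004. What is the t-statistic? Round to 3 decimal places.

H₀: β₁ = 0.004 vs H₁: β₁ < 0.004.
t = (b₁ − β₁⁰)/SE = (-0.028 − 0.004) / 0.024 = -1.333.
df = n − k − 1 = 471 − 2 − 1 = 468.
One-sided p ≈ 0.0915, which is ≥ 0.02, so fail to reject H₀.
The data do not give significant evidence that the true slope on weekly hours worked is below 0.004 points (1–10) per unit, holding the other predictors fixed.

t = -1.333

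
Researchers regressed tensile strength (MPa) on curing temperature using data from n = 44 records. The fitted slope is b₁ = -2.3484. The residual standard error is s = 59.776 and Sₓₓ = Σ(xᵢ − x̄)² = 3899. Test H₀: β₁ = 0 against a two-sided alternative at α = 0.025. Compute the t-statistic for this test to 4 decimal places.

SE(b₁) = s/√Sₓₓ = 59.776/√3899 = 0.957305.
t = -2.3484 / 0.957305 = -2.4531.
df = n − 2 = 42.
Two-sided p ≈ 0.0184, which is < 0.025, so reject H₀.
There is evidence that curing temperature is associated with tensile strength.

t = -2.4531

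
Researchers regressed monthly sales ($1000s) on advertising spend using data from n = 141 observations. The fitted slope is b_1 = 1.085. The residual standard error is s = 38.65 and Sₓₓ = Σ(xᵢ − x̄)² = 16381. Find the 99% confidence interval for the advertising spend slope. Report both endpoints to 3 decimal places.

SE(b_1) = s/√Sₓₓ = 38.65/√16381 = 0.301981.
df = n − 2 = 139.
t* = t_{0.005, 139} = 2.611662.
Margin = t* × SE = 2.611662 × 0.301981 = 0.78867.
CI: 1.085 ± 0.78867 → (0.296, 1.874).
With 99% confidence, each one-unit increase in advertising spend is associated with a change of between 0.296 and 1.874 $1000s in monthly sales.

(0.296, 1.874)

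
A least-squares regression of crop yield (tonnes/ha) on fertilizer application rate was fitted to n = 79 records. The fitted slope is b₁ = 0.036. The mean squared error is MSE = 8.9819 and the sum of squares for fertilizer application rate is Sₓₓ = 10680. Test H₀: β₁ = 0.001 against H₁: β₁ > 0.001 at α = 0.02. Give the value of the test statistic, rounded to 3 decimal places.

SE(b₁) = √(MSE/Sₓₓ) = √(8.9819/10680) = 0.029.
t = (0.036 − 0.001) / 0.029 = 1.207.
df = n − 2 = 77.
One-sided p ≈ 0.1156, which is ≥ 0.02, so fail to reject H₀.
The data do not give significant evidence that the true slope on fertilizer application rate exceeds 0.001 tonnes/ha per unit.

t = 1.207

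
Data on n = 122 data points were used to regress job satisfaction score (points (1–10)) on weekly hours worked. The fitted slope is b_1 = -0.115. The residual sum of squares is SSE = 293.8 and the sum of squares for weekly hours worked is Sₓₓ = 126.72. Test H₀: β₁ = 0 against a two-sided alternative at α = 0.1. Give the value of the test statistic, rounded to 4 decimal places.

MSE = SSE/(n − 2) = 293.8/120 = 2.44833.
SE(b_1) = √(MSE/Sₓₓ) = √(2.44833/126.72) = 0.138999.
t = -0.115 / 0.138999 = -0.8273.
df = n − 2 = 120.
Two-sided p ≈ 0.4097, which is ≥ 0.1, so fail to reject H₀.
The data do not give significant evidence of an association between weekly hours worked and job satisfaction score.

t = -0.8273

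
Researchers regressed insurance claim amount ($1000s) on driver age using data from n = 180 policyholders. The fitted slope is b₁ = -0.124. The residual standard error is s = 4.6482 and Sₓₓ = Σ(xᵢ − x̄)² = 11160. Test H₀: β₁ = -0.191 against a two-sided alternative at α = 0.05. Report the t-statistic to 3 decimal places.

SE(b₁) = s/√Sₓₓ = 4.6482/√11160 = 0.044.
t = (-0.124 − (-0.191)) / 0.044 = 1.523.
df = n − 2 = 178.
Two-sided p ≈ 0.1296, which is ≥ 0.05, so fail to reject H₀.
The data are consistent with a true slope of -0.191 $1000s per unit of driver age.

t = 1.523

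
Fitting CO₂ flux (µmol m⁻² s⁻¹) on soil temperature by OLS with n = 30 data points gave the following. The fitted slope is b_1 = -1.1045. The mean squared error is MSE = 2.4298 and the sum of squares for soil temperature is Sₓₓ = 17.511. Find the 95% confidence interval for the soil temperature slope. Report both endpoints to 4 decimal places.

(-1.8675, -0.3415)

SE(b_1) = √(MSE/Sₓₓ) = √(2.4298/17.511) = 0.372503.
df = n − 2 = 28.
t* = t_{0.025, 28} = 2.048407.
Margin = t* × SE = 2.048407 × 0.372503 = 0.763038.
CI: -1.1045 ± 0.763038 → (-1.8675, -0.3415).
With 95% confidence, each one-unit increase in soil temperature is associated with a change of between -1.8675 and -0.3415 µmol m⁻² s⁻¹ in CO₂ flux.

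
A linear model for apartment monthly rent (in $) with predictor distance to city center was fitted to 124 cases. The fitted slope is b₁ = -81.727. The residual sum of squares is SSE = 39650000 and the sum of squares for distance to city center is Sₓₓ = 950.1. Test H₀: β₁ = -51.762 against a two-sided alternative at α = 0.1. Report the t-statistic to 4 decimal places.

t = -1.6202

MSE = SSE/(n − 2) = 39650000/122 = 325000.
SE(b₁) = √(MSE/Sₓₓ) = √(325000/950.1) = 18.4951.
t = (-81.727 − (-51.762)) / 18.4951 = -1.6202.
df = n − 2 = 122.
Two-sided p ≈ 0.1078, which is ≥ 0.1, so fail to reject H₀.
The data are consistent with a true slope of -51.762 $ per unit of distance to city center.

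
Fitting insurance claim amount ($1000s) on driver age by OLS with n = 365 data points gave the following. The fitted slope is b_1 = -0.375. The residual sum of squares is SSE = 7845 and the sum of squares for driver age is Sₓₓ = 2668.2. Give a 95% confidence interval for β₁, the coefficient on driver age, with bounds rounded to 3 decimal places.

(-0.552, -0.198)

MSE = SSE/(n − 2) = 7845/363 = 21.6116.
SE(b_1) = √(MSE/Sₓₓ) = √(21.6116/2668.2) = 0.0899982.
df = n − 2 = 363.
t* = t_{0.025, 363} = 1.966521.
Margin = t* × SE = 1.966521 × 0.0899982 = 0.17698.
CI: -0.375 ± 0.17698 → (-0.552, -0.198).
With 95% confidence, each one-unit increase in driver age is associated with a change of between -0.552 and -0.198 $1000s in insurance claim amount.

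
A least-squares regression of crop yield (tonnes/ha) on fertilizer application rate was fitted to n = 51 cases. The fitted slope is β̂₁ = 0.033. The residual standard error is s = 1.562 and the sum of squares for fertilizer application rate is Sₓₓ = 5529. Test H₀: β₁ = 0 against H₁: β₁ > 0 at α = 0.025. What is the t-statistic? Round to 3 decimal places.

SE(β̂₁) = s/√Sₓₓ = 1.562/√5529 = 0.0210067.
t = 0.033 / 0.0210067 = 1.571.
df = n − 2 = 49.
One-sided p ≈ 0.0613, which is ≥ 0.025, so fail to reject H₀.
The data do not give significant evidence that the true slope on fertilizer application rate is positive.

t = 1.571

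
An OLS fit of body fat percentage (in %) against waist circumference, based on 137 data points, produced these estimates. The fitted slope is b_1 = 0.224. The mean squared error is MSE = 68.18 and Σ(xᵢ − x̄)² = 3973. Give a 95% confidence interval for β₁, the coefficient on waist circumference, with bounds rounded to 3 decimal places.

SE(b_1) = √(MSE/Sₓₓ) = √(68.18/3973) = 0.130999.
df = n − 2 = 135.
t* = t_{0.025, 135} = 1.977692.
Margin = t* × SE = 1.977692 × 0.130999 = 0.25908.
CI: 0.224 ± 0.25908 → (-0.035, 0.483).
With 95% confidence, each one-unit increase in waist circumference is associated with a change of between -0.035 and 0.483 % in body fat percentage.

(-0.035, 0.483)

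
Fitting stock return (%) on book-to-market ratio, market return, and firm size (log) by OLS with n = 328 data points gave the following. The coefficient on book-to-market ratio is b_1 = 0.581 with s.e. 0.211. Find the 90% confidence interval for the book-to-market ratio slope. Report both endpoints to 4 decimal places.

(0.2329, 0.9291)

df = n − k − 1 = 328 − 3 − 1 = 324.
t* = t_{0.05, 324} = 1.64957.
Margin = t* × SE = 1.64957 × 0.211 = 0.348059.
CI: 0.581 ± 0.348059 → (0.2329, 0.9291).
With 90% confidence, each one-unit increase in book-to-market ratio is associated with a change of between 0.2329 and 0.9291 % in stock return, holding the other predictors fixed.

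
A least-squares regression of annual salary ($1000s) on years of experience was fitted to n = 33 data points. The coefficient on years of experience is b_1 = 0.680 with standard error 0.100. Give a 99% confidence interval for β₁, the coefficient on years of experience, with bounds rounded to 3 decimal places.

df = n − 2 = 33 − 2 = 31.
t* = t_{0.005, 31} = 2.744042.
Margin = t* × SE = 2.744042 × 0.100 = 0.27440.
CI: 0.680 ± 0.27440 → (0.406, 0.954).
With 99% confidence, each one-unit increase in years of experience is associated with a change of between 0.406 and 0.954 $1000s in annual salary.

(0.406, 0.954)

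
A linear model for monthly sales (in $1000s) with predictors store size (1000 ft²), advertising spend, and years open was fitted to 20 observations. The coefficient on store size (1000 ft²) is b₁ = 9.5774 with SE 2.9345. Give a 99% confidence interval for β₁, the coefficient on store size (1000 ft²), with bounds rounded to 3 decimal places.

df = n − k − 1 = 20 − 3 − 1 = 16.
t* = t_{0.005, 16} = 2.920782.
Margin = t* × SE = 2.920782 × 2.9345 = 8.57103.
CI: 9.5774 ± 8.57103 → (1.006, 18.148).
With 99% confidence, each one-unit increase in store size (1000 ft²) is associated with a change of between 1.006 and 18.148 $1000s in monthly sales, holding the other predictors fixed.

(1.006, 18.148)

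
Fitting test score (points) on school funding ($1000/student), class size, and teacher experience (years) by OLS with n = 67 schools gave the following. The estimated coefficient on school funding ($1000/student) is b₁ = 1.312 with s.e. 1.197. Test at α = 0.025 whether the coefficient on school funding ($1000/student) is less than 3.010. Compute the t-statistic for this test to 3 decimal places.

H₀: β₁ = 3.010 vs H₁: β₁ < 3.010.
t = (b₁ − β₁⁰)/SE = (1.312 − 3.010) / 1.197 = -1.419.
df = n − k − 1 = 67 − 3 − 1 = 63.
One-sided p ≈ 0.0805, which is ≥ 0.025, so fail to reject H₀.
The data do not give significant evidence that the true slope on school funding ($1000/student) is below 3.010 points per unit, holding the other predictors fixed.

t = -1.419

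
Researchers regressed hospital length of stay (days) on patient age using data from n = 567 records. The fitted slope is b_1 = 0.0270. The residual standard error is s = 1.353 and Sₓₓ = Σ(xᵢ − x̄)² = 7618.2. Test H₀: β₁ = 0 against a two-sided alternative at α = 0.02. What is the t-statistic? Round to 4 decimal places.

SE(b_1) = s/√Sₓₓ = 1.353/√7618.2 = 0.0155014.
t = 0.0270 / 0.0155014 = 1.7418.
df = n − 2 = 565.
Two-sided p ≈ 0.0821, which is ≥ 0.02, so fail to reject H₀.
The data do not give significant evidence of an association between patient age and hospital length of stay.

t = 1.7418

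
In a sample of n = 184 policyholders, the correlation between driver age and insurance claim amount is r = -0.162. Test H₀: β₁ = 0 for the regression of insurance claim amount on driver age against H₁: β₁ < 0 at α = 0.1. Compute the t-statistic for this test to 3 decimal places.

t = -2.215

t = r·√(n − 2)/√(1 − r²) = -0.162·√182/√0.973756 = -2.215.
df = n − 2 = 182.
One-sided p ≈ 0.0140, which is < 0.1, so reject H₀.
There is evidence of a linear association between driver age and insurance claim amount.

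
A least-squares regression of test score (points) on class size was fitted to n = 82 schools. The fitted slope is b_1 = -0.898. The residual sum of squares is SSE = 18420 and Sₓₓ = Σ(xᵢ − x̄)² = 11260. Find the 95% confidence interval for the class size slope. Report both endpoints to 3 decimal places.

(-1.183, -0.613)

MSE = SSE/(n − 2) = 18420/80 = 230.25.
SE(b_1) = √(MSE/Sₓₓ) = √(230.25/11260) = 0.142998.
df = n − 2 = 80.
t* = t_{0.025, 80} = 1.990063.
Margin = t* × SE = 1.990063 × 0.142998 = 0.28458.
CI: -0.898 ± 0.28458 → (-1.183, -0.613).
With 95% confidence, each one-unit increase in class size is associated with a change of between -1.183 and -0.613 points in test score.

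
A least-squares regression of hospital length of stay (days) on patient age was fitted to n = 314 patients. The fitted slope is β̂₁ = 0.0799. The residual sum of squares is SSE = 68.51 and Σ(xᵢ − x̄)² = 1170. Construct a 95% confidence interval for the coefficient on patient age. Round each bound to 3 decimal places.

(0.053, 0.107)

MSE = SSE/(n − 2) = 68.51/312 = 0.219583.
SE(β̂₁) = √(MSE/Sₓₓ) = √(0.219583/1170) = 0.0136996.
df = n − 2 = 312.
t* = t_{0.025, 312} = 1.967596.
Margin = t* × SE = 1.967596 × 0.0136996 = 0.02696.
CI: 0.0799 ± 0.02696 → (0.053, 0.107).
With 95% confidence, each one-unit increase in patient age is associated with a change of between 0.053 and 0.107 days in hospital length of stay.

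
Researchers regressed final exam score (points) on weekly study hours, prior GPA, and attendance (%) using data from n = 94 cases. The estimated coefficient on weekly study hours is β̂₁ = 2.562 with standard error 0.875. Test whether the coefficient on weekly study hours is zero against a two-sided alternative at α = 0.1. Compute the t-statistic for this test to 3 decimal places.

t = 2.928

H₀: β₁ = 0 vs H₁: β₁ ≠ 0.
t = (β̂₁ − β₁⁰)/SE = 2.562 / 0.875 = 2.928.
df = n − k − 1 = 94 − 3 − 1 = 90.
Two-sided p ≈ 0.0043, which is < 0.1, so reject H₀.
There is evidence that weekly study hours is associated with final exam score, holding the other predictors fixed.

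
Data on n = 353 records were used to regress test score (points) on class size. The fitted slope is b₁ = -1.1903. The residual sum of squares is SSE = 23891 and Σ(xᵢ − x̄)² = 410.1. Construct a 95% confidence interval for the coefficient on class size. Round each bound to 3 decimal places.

MSE = SSE/(n − 2) = 23891/351 = 68.0655.
SE(b₁) = √(MSE/Sₓₓ) = √(68.0655/410.1) = 0.407398.
df = n − 2 = 351.
t* = t_{0.025, 351} = 1.966746.
Margin = t* × SE = 1.966746 × 0.407398 = 0.80125.
CI: -1.1903 ± 0.80125 → (-1.992, -0.389).
With 95% confidence, each one-unit increase in class size is associated with a change of between -1.992 and -0.389 points in test score.

(-1.992, -0.389)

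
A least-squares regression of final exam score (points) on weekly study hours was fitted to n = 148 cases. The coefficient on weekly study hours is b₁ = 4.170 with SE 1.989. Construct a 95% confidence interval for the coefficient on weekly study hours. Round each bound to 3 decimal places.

df = n − 2 = 148 − 2 = 146.
t* = t_{0.025, 146} = 1.976346.
Margin = t* × SE = 1.976346 × 1.989 = 3.93095.
CI: 4.170 ± 3.93095 → (0.239, 8.101).
With 95% confidence, each one-unit increase in weekly study hours is associated with a change of between 0.239 and 8.101 points in final exam score.

(0.239, 8.101)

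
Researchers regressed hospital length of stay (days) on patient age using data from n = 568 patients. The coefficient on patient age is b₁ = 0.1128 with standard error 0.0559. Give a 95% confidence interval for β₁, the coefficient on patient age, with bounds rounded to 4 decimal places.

df = n − 2 = 568 − 2 = 566.
t* = t_{0.025, 566} = 1.964164.
Margin = t* × SE = 1.964164 × 0.0559 = 0.109797.
CI: 0.1128 ± 0.109797 → (0.0030, 0.2226).
With 95% confidence, each one-unit increase in patient age is associated with a change of between 0.0030 and 0.2226 days in hospital length of stay.

(0.0030, 0.2226)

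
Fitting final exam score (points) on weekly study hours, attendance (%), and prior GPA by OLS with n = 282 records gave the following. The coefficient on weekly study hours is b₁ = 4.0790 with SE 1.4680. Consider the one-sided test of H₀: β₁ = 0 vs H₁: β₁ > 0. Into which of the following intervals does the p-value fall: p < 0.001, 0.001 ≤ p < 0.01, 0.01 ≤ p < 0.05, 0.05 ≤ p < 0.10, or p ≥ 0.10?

0.001 ≤ p < 0.01

t = 4.0790 / 1.4680 = 2.779.
df = n − k − 1 = 282 − 3 − 1 = 278.
One-sided p = P(T_{278} > t) ≈ 0.0029.
So 0.001 ≤ p < 0.01.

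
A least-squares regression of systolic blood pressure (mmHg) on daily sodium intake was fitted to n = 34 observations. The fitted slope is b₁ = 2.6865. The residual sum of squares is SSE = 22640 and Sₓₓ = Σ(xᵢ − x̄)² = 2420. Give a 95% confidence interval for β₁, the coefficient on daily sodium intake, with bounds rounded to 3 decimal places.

MSE = SSE/(n − 2) = 22640/32 = 707.5.
SE(b₁) = √(MSE/Sₓₓ) = √(707.5/2420) = 0.540699.
df = n − 2 = 32.
t* = t_{0.025, 32} = 2.036933.
Margin = t* × SE = 2.036933 × 0.540699 = 1.10137.
CI: 2.6865 ± 1.10137 → (1.585, 3.788).
With 95% confidence, each one-unit increase in daily sodium intake is associated with a change of between 1.585 and 3.788 mmHg in systolic blood pressure.

(1.585, 3.788)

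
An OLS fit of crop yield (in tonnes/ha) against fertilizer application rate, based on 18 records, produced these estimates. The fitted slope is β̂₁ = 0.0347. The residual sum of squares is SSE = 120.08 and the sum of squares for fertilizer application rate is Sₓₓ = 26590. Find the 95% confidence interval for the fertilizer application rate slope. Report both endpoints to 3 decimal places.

MSE = SSE/(n − 2) = 120.08/16 = 7.505.
SE(β̂₁) = √(MSE/Sₓₓ) = √(7.505/26590) = 0.0168003.
df = n − 2 = 16.
t* = t_{0.025, 16} = 2.119905.
Margin = t* × SE = 2.119905 × 0.0168003 = 0.03561.
CI: 0.0347 ± 0.03561 → (-0.001, 0.070).
With 95% confidence, each one-unit increase in fertilizer application rate is associated with a change of between -0.001 and 0.070 tonnes/ha in crop yield.

(-0.001, 0.070)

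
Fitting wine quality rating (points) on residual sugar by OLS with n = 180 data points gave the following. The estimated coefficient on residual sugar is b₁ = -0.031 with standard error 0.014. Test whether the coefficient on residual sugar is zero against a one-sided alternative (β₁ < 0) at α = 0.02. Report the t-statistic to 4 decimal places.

H₀: β₁ = 0 vs H₁: β₁ < 0.
t = (b₁ − β₁⁰)/SE = -0.031 / 0.014 = -2.2143.
df = n − 2 = 180 − 2 = 178.
One-sided p ≈ 0.0140, which is < 0.02, so reject H₀.
There is evidence that the true slope on residual sugar is negative.

t = -2.2143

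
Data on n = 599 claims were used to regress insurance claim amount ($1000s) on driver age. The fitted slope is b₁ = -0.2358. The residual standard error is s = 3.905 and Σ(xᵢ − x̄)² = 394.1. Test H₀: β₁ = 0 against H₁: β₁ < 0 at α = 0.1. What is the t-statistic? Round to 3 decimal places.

SE(b₁) = s/√Sₓₓ = 3.905/√394.1 = 0.196706.
t = -0.2358 / 0.196706 = -1.199.
df = n − 2 = 597.
One-sided p ≈ 0.1156, which is ≥ 0.1, so fail to reject H₀.
The data do not give significant evidence that the true slope on driver age is negative.

t = -1.199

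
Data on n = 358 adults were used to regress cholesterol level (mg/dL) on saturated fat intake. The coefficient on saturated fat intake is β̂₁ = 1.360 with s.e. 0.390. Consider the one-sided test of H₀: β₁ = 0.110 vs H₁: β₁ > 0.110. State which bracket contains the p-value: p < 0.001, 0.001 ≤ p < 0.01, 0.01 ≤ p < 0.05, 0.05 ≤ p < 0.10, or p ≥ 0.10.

p < 0.001

t = (1.360 − 0.110) / 0.390 = 3.205.
df = n − 2 = 358 − 2 = 356.
One-sided p = P(T_{356} > t) ≈ 0.0007.
So p < 0.001.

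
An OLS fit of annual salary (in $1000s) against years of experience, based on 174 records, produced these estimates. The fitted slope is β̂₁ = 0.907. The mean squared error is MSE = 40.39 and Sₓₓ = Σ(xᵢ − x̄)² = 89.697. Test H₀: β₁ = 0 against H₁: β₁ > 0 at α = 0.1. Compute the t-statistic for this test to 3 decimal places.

SE(β̂₁) = √(MSE/Sₓₓ) = √(40.39/89.697) = 0.671039.
t = 0.907 / 0.671039 = 1.352.
df = n − 2 = 172.
One-sided p ≈ 0.0891, which is < 0.1, so reject H₀.
There is evidence that the true slope on years of experience is positive.

t = 1.352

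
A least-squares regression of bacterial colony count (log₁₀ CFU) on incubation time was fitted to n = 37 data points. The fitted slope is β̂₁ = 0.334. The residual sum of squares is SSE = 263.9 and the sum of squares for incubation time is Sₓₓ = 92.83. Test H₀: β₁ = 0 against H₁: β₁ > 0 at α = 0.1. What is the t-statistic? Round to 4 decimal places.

t = 1.1719

MSE = SSE/(n − 2) = 263.9/35 = 7.54.
SE(β̂₁) = √(MSE/Sₓₓ) = √(7.54/92.83) = 0.284998.
t = 0.334 / 0.284998 = 1.1719.
df = n − 2 = 35.
One-sided p ≈ 0.1246, which is ≥ 0.1, so fail to reject H₀.
The data do not give significant evidence that the true slope on incubation time is positive.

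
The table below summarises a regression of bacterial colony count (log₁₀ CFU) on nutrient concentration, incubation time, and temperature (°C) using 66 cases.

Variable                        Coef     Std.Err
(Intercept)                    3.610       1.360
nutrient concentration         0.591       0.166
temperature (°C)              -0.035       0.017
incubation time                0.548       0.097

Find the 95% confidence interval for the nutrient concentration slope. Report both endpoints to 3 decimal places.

Read off: b = 0.591, SE = 0.166 for nutrient concentration.
df = n − k − 1 = 66 − 3 − 1 = 62.
t* = t_{0.025, 62} = 1.998972.
Margin = t* × SE = 1.998972 × 0.166 = 0.33183.
CI: 0.591 ± 0.33183 → (0.259, 0.923).

(0.259, 0.923)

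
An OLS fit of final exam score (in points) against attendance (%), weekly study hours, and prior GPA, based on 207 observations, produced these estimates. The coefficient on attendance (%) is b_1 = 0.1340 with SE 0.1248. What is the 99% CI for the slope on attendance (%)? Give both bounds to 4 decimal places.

(-0.1905, 0.4585)

df = n − k − 1 = 207 − 3 − 1 = 203.
t* = t_{0.005, 203} = 2.600265.
Margin = t* × SE = 2.600265 × 0.1248 = 0.324513.
CI: 0.1340 ± 0.324513 → (-0.1905, 0.4585).
With 99% confidence, each one-unit increase in attendance (%) is associated with a change of between -0.1905 and 0.4585 points in final exam score, holding the other predictors fixed.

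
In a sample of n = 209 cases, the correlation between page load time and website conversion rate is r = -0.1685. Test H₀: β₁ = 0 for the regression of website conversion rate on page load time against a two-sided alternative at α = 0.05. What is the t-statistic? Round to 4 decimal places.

t = r·√(n − 2)/√(1 − r²) = -0.1685·√207/√0.971608 = -2.4595.
df = n − 2 = 207.
Two-sided p ≈ 0.0147, which is < 0.05, so reject H₀.
There is evidence of a linear association between page load time and website conversion rate.

t = -2.4595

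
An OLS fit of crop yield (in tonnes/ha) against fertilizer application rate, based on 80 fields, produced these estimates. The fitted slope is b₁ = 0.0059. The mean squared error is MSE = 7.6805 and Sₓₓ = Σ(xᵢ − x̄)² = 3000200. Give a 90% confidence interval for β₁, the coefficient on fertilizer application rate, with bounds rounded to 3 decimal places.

SE(b₁) = √(MSE/Sₓₓ) = √(7.6805/3000200) = 0.0016.
df = n − 2 = 78.
t* = t_{0.05, 78} = 1.664625.
Margin = t* × SE = 1.664625 × 0.0016 = 0.00266.
CI: 0.0059 ± 0.00266 → (0.003, 0.009).
With 90% confidence, each one-unit increase in fertilizer application rate is associated with a change of between 0.003 and 0.009 tonnes/ha in crop yield.

(0.003, 0.009)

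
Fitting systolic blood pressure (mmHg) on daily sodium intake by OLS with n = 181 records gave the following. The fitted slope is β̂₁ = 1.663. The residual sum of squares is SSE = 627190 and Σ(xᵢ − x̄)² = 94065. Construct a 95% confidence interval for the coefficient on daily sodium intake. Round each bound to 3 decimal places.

(1.282, 2.044)

MSE = SSE/(n − 2) = 627190/179 = 3503.85.
SE(β̂₁) = √(MSE/Sₓₓ) = √(3503.85/94065) = 0.193001.
df = n − 2 = 179.
t* = t_{0.025, 179} = 1.973305.
Margin = t* × SE = 1.973305 × 0.193001 = 0.38085.
CI: 1.663 ± 0.38085 → (1.282, 2.044).
With 95% confidence, each one-unit increase in daily sodium intake is associated with a change of between 1.282 and 2.044 mmHg in systolic blood pressure.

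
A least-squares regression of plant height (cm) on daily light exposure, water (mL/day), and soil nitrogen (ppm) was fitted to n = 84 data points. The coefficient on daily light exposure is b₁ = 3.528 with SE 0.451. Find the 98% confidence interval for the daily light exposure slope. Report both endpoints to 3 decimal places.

(2.457, 4.599)

df = n − k − 1 = 84 − 3 − 1 = 80.
t* = t_{0.01, 80} = 2.373868.
Margin = t* × SE = 2.373868 × 0.451 = 1.07061.
CI: 3.528 ± 1.07061 → (2.457, 4.599).
With 98% confidence, each one-unit increase in daily light exposure is associated with a change of between 2.457 and 4.599 cm in plant height, holding the other predictors fixed.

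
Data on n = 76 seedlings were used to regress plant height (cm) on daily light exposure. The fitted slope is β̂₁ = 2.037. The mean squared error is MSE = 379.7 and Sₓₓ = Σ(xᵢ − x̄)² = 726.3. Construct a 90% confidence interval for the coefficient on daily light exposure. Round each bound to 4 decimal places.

(0.8326, 3.2414)

SE(β̂₁) = √(MSE/Sₓₓ) = √(379.7/726.3) = 0.72304.
df = n − 2 = 74.
t* = t_{0.05, 74} = 1.665707.
Margin = t* × SE = 1.665707 × 0.72304 = 1.204373.
CI: 2.037 ± 1.204373 → (0.8326, 3.2414).
With 90% confidence, each one-unit increase in daily light exposure is associated with a change of between 0.8326 and 3.2414 cm in plant height.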